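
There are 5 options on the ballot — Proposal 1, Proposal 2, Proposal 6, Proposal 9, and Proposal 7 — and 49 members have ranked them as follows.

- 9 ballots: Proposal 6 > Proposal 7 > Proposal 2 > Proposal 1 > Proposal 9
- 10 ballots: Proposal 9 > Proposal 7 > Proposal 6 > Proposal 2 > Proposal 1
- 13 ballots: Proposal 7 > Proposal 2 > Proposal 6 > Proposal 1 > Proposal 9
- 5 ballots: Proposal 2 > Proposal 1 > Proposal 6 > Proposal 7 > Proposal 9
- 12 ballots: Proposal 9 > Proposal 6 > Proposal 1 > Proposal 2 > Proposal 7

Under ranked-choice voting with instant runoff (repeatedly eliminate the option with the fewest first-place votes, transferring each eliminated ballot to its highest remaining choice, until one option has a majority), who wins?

Round 1: Proposal 9 22, Proposal 7 13, Proposal 6 9, Proposal 2 5, Proposal 1 0. Proposal 1 has the fewest and is eliminated.
Round 2: Proposal 9 22, Proposal 7 13, Proposal 6 9, Proposal 2 5. Proposal 2 has the fewest and is eliminated.
Round 3: Proposal 9 22, Proposal 6 14, Proposal 7 13. Proposal 7 has the fewest and is eliminated.
Round 4: Proposal 6 27, Proposal 9 22. Proposal 6 has a majority.

Proposal 6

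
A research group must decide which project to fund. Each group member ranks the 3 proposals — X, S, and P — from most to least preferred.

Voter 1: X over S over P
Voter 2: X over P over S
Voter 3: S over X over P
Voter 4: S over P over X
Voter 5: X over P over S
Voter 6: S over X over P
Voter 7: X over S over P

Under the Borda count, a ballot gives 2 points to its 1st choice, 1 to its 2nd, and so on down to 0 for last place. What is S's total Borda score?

8

Borda scores:
  X: 2 + 2 + 1 + 0 + 2 + 1 + 2 = 10
  S: 1 + 0 + 2 + 2 + 0 + 2 + 1 = 8
  P: 0 + 1 + 0 + 1 + 1 + 0 + 0 = 3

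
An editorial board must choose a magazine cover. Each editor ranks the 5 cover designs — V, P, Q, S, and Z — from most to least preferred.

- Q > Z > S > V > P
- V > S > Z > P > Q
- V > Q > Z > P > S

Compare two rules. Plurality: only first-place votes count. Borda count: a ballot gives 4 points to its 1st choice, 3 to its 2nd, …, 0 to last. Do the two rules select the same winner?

Yes

Plurality first-place counts: V 2, P 0, Q 1, S 0, Z 0 → V.
Borda totals: V 9, P 2, Q 7, S 5, Z 7 → V.
The two rules agree on V.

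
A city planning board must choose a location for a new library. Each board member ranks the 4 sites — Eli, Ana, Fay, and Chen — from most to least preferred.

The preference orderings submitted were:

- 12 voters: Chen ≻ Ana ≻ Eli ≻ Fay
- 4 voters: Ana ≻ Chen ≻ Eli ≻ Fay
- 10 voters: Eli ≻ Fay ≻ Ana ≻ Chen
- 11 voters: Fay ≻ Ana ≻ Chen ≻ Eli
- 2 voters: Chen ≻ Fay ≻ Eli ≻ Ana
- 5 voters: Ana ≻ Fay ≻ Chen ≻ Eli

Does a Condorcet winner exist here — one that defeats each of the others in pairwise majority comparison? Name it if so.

Head-to-head results (44 voters total):
Eli vs Ana: Ana wins 32–12.
Eli vs Fay: Eli wins 26–18.
Eli vs Chen: Chen wins 34–10.
Ana vs Fay: Fay wins 23–21.
Ana vs Chen: Ana wins 30–14.
Fay vs Chen: Fay wins 26–18.
No candidate beats all others: Eli beats Fay beats Ana beats Eli, a majority cycle.

There is no Condorcet winner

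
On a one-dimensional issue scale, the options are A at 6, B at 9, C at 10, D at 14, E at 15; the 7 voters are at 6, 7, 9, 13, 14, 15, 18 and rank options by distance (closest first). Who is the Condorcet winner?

With single-peaked preferences on a line, the Condorcet winner is the candidate closest to the median voter.
The median voter (position 13) is closest to D at 14.
Check: D vs C — voters closer to D: 4 of 7.

D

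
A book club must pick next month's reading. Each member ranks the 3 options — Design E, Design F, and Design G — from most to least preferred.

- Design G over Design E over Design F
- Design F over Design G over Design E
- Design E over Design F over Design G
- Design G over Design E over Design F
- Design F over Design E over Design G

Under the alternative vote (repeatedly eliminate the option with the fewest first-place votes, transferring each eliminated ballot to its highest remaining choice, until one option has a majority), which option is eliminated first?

Design E

Round 1: Design F 2, Design G 2, Design E 1. Design E has the fewest and is eliminated.
Round 2: Design F 3, Design G 2. Design F has a majority.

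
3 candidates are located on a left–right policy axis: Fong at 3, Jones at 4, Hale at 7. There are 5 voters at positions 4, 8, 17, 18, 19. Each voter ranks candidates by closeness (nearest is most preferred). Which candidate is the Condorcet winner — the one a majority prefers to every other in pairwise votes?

Hale

With single-peaked preferences on a line, the Condorcet winner is the candidate closest to the median voter.
The median voter (position 17) is closest to Hale at 7.
Check: Hale vs Fong — voters closer to Hale: 4 of 5.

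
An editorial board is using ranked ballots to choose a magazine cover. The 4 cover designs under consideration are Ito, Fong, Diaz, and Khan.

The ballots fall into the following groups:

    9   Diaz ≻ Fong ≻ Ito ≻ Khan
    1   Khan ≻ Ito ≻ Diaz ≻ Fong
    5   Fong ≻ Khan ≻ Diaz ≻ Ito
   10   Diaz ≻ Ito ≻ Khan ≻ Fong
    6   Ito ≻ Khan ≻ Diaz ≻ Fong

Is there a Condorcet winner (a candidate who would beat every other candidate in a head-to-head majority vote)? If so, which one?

Diaz

Head-to-head results (31 voters total):
Ito vs Fong: Ito wins 17–14.
Ito vs Diaz: Diaz wins 24–7.
Ito vs Khan: Ito wins 25–6.
Fong vs Diaz: Diaz wins 26–5.
Fong vs Khan: Khan wins 17–14.
Diaz vs Khan: Diaz wins 19–12.
Diaz beats each rival — Ito (24–7), Fong (26–5), Khan (19–12) — so Diaz is the Condorcet winner.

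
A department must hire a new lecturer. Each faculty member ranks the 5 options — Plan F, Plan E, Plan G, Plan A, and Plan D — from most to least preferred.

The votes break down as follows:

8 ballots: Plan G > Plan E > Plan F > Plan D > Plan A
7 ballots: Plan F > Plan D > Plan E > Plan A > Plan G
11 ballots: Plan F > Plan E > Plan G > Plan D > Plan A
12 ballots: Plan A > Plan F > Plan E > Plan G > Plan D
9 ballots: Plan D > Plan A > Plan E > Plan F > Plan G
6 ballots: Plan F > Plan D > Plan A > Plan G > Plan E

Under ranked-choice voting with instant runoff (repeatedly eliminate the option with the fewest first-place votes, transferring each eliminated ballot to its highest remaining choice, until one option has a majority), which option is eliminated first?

Plan E

Round 1: Plan F 24, Plan A 12, Plan D 9, Plan G 8, Plan E 0. Plan E has the fewest and is eliminated.
Round 2: Plan F 24, Plan A 12, Plan D 9, Plan G 8. Plan G has the fewest and is eliminated.
Round 3: Plan F 32, Plan A 12, Plan D 9. Plan F has a majority.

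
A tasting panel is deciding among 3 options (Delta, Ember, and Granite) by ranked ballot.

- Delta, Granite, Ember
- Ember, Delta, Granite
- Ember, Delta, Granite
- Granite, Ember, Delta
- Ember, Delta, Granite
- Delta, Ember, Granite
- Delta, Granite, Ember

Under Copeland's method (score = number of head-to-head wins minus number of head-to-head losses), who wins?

Pairwise results:
  Delta vs Ember: Ember wins 4–3.
  Delta vs Granite: Delta wins 6–1.
  Ember vs Granite: Ember wins 4–3.
Copeland scores (wins − losses):
  Delta: 1 − 1 = 0
  Ember: 2 − 0 = 2
  Granite: 0 − 2 = -2
Ember has the best Copeland score.

Ember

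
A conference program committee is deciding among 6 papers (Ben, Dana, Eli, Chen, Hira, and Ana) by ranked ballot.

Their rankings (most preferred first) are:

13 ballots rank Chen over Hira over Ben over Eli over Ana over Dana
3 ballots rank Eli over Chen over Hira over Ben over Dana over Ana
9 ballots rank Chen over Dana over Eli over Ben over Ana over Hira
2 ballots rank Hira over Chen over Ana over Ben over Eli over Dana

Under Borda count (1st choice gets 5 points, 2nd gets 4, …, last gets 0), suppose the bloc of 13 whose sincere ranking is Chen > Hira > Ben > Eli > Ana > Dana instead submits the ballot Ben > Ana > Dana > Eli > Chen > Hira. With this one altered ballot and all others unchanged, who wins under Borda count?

Borda totals with the altered ballot: Ben 93, Dana 78, Eli 70, Chen 78, Hira 19, Ana 67.
The switch changes the winner from Chen to Ben.

Ben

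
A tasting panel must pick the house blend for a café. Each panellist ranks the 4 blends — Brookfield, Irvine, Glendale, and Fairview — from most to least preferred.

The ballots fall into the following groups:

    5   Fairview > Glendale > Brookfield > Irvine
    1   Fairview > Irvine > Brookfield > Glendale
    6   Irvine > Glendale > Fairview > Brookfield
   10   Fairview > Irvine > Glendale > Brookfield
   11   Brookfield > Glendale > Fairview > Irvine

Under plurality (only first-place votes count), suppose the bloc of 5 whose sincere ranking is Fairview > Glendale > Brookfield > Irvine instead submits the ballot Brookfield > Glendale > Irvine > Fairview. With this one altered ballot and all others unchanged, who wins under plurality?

First-place totals with the altered ballot: Brookfield 16, Irvine 6, Glendale 0, Fairview 11.
The switch changes the winner from Fairview to Brookfield.

Brookfield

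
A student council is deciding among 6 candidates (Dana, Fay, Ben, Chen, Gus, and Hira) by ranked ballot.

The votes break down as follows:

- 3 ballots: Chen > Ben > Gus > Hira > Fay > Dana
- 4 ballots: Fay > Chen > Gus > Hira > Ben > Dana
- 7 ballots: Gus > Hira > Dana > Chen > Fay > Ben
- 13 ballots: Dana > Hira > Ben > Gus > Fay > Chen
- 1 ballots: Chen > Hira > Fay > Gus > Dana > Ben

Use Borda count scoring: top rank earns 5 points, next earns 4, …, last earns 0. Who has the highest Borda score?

Hira

Borda scores:
  Dana: 3·0 + 4·0 + 7·3 + 13·5 + 1 = 87
  Fay: 3·1 + 4·5 + 7·1 + 13·1 + 3 = 46
  Ben: 3·4 + 4·1 + 7·0 + 13·3 + 0 = 55
  Chen: 3·5 + 4·4 + 7·2 + 13·0 + 5 = 50
  Gus: 3·3 + 4·3 + 7·5 + 13·2 + 2 = 84
  Hira: 3·2 + 4·2 + 7·4 + 13·4 + 4 = 98
Hira has the highest total.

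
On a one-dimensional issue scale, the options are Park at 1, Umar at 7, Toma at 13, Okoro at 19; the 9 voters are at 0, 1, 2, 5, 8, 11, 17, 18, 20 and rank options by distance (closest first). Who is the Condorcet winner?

With single-peaked preferences on a line, the Condorcet winner is the candidate closest to the median voter.
The median voter (position 8) is closest to Umar at 7.
Check: Umar vs Toma — voters closer to Umar: 5 of 9.

Umar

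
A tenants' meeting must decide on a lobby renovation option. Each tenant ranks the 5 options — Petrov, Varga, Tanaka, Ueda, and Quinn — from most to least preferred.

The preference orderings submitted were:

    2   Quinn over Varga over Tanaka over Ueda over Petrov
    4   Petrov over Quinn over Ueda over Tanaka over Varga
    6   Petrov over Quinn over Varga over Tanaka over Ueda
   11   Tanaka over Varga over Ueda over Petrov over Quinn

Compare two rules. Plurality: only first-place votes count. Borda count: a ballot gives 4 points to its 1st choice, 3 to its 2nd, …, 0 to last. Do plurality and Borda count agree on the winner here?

Plurality first-place counts: Petrov 10, Varga 0, Tanaka 11, Ueda 0, Quinn 2 → Tanaka.
Borda totals: Petrov 51, Varga 51, Tanaka 58, Ueda 32, Quinn 38 → Tanaka.
The two rules agree on Tanaka.

Yes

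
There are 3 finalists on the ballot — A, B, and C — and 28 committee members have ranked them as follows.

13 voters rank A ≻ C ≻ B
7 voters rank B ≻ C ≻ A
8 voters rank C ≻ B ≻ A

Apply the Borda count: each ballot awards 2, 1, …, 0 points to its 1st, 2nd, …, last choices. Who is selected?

C

Borda scores:
  A: 13·2 + 7·0 + 8·0 = 26
  B: 13·0 + 7·2 + 8·1 = 22
  C: 13·1 + 7·1 + 8·2 = 36
C has the highest total.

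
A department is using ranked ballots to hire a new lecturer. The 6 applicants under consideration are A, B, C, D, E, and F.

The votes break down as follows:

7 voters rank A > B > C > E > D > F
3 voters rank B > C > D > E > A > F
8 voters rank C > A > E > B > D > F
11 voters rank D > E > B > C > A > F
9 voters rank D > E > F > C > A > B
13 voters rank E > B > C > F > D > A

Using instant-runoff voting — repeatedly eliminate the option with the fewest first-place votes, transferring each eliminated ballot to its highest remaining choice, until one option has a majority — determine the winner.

C

Round 1: D 20, E 13, C 8, A 7, B 3, F 0. F has the fewest and is eliminated.
Round 2: D 20, E 13, C 8, A 7, B 3. B has the fewest and is eliminated.
Round 3: D 20, E 13, C 11, A 7. A has the fewest and is eliminated.
Round 4: D 20, C 18, E 13. E has the fewest and is eliminated.
Round 5: C 31, D 20. C has a majority.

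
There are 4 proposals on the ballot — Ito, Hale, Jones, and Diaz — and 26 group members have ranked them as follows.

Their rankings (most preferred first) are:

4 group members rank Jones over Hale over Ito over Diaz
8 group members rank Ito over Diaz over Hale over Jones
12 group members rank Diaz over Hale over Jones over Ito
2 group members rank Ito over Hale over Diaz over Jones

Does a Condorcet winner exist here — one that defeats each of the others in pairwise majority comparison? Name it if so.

No Condorcet winner

Head-to-head results (26 voters total):
Ito vs Hale: Hale wins 16–10.
Ito vs Jones: Jones wins 16–10.
Ito vs Diaz: Ito wins 14–12.
Hale vs Jones: Hale wins 22–4.
Hale vs Diaz: Diaz wins 20–6.
Jones vs Diaz: Diaz wins 22–4.
No candidate beats all others: Ito beats Diaz beats Hale beats Ito, a majority cycle.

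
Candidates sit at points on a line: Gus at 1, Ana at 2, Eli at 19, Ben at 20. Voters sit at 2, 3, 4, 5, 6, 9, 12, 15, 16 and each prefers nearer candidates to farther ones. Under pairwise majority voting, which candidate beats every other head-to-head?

Ana

With single-peaked preferences on a line, the Condorcet winner is the candidate closest to the median voter.
The median voter (position 6) is closest to Ana at 2.
Check: Ana vs Ben — voters closer to Ana: 6 of 9.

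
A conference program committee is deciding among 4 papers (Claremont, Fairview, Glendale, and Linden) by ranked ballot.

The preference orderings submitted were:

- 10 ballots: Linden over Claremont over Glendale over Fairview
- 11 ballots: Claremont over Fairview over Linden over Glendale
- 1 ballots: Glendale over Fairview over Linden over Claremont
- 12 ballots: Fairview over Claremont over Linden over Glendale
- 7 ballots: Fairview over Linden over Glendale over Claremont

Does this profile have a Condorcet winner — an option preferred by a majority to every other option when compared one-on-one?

Head-to-head results (41 voters total):
Claremont vs Fairview: Claremont wins 21–20.
Claremont vs Glendale: Claremont wins 33–8.
Claremont vs Linden: Claremont wins 23–18.
Fairview vs Glendale: Fairview wins 30–11.
Fairview vs Linden: Fairview wins 31–10.
Glendale vs Linden: Linden wins 40–1.
Claremont beats each rival — Fairview (21–20), Glendale (33–8), Linden (23–18) — so Claremont is the Condorcet winner.

Yes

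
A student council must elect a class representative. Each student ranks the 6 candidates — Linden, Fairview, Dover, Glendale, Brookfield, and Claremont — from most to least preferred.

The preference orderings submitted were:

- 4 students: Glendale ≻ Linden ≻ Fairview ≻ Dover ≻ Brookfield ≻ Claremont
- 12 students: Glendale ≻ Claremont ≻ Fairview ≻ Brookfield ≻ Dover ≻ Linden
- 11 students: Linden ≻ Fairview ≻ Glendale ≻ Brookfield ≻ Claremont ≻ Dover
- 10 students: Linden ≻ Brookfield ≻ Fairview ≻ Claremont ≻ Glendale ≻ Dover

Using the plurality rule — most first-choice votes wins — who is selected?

First-place vote totals:
  Linden: 21
  Fairview: 0
  Dover: 0
  Glendale: 16
  Brookfield: 0
  Claremont: 0
Linden has the most first-place votes.

Linden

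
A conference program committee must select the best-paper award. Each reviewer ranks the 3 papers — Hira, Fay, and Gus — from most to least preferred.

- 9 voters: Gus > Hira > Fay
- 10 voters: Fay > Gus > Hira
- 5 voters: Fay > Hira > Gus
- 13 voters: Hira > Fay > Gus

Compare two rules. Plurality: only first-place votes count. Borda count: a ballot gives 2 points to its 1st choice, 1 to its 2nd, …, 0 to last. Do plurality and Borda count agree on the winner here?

Plurality first-place counts: Hira 13, Fay 15, Gus 9 → Fay.
Borda totals: Hira 40, Fay 43, Gus 28 → Fay.
The two rules agree on Fay.

Yes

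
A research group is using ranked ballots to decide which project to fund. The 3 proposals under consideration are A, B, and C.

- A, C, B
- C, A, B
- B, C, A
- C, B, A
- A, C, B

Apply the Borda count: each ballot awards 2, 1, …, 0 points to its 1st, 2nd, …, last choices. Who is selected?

C

Borda scores:
  A: 2 + 1 + 0 + 0 + 2 = 5
  B: 0 + 0 + 2 + 1 + 0 = 3
  C: 1 + 2 + 1 + 2 + 1 = 7
C has the highest total.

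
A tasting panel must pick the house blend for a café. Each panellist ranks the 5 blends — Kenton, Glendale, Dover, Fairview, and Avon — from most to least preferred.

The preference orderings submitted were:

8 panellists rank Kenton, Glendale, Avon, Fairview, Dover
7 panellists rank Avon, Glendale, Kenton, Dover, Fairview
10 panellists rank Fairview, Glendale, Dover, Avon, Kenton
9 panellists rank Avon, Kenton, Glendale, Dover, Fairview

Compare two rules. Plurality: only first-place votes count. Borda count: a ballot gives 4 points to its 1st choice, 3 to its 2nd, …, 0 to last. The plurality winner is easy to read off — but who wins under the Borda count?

Glendale

Plurality first-place counts: Kenton 8, Glendale 0, Dover 0, Fairview 10, Avon 16 → Avon.
Borda totals: Kenton 73, Glendale 93, Dover 36, Fairview 48, Avon 90 → Glendale.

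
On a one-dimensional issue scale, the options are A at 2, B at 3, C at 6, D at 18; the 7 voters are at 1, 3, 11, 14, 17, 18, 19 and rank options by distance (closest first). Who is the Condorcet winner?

With single-peaked preferences on a line, the Condorcet winner is the candidate closest to the median voter.
The median voter (position 14) is closest to D at 18.
Check: D vs C — voters closer to D: 4 of 7.

D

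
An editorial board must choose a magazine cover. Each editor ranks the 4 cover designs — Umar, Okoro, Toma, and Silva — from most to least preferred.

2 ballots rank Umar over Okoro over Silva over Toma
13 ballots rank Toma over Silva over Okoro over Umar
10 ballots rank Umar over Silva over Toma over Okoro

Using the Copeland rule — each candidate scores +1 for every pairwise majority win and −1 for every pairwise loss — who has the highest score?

Pairwise results:
  Umar vs Okoro: Okoro wins 13–12.
  Umar vs Toma: Toma wins 13–12.
  Umar vs Silva: Silva wins 13–12.
  Okoro vs Toma: Toma wins 23–2.
  Okoro vs Silva: Silva wins 23–2.
  Toma vs Silva: Toma wins 13–12.
Copeland scores (wins − losses):
  Umar: 0 − 3 = -3
  Okoro: 1 − 2 = -1
  Toma: 3 − 0 = 3
  Silva: 2 − 1 = 1
Toma has the best Copeland score.

Toma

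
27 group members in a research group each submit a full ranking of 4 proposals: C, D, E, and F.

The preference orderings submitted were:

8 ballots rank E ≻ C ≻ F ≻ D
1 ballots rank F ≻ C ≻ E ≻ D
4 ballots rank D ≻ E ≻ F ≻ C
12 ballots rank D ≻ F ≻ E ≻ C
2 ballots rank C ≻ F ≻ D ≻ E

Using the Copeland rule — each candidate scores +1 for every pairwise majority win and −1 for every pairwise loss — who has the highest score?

D

Pairwise results:
  C vs D: D wins 16–11.
  C vs E: E wins 24–3.
  C vs F: F wins 17–10.
  D vs E: D wins 18–9.
  D vs F: D wins 16–11.
  E vs F: F wins 15–12.
Copeland scores (wins − losses):
  C: 0 − 3 = -3
  D: 3 − 0 = 3
  E: 1 − 2 = -1
  F: 2 − 1 = 1
D has the best Copeland score.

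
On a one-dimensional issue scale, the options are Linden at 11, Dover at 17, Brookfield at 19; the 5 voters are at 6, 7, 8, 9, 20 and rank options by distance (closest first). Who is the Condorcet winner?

Linden

With single-peaked preferences on a line, the Condorcet winner is the candidate closest to the median voter.
The median voter (position 8) is closest to Linden at 11.
Check: Linden vs Brookfield — voters closer to Linden: 4 of 5.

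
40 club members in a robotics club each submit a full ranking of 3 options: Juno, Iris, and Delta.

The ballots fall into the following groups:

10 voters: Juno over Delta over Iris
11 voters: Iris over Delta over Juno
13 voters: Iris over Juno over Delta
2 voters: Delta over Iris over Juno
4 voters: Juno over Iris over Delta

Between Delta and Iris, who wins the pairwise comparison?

Iris

Ballots ranking Delta above Iris: 10+2 = 12.
Ballots ranking Iris above Delta: 11+13+4 = 28.
Iris wins the head-to-head, 28–12.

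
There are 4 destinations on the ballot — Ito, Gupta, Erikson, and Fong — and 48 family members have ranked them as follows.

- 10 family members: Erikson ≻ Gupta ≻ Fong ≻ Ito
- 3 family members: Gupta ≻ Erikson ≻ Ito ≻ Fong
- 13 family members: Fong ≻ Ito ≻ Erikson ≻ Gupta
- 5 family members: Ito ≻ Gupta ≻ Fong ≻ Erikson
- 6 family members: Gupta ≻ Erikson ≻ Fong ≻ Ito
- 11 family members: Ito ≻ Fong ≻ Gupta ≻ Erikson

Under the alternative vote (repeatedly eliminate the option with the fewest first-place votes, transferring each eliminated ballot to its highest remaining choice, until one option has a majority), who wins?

Ito

Round 1: Ito 16, Fong 13, Erikson 10, Gupta 9. Gupta has the fewest and is eliminated.
Round 2: Erikson 19, Ito 16, Fong 13. Fong has the fewest and is eliminated.
Round 3: Ito 29, Erikson 19. Ito has a majority.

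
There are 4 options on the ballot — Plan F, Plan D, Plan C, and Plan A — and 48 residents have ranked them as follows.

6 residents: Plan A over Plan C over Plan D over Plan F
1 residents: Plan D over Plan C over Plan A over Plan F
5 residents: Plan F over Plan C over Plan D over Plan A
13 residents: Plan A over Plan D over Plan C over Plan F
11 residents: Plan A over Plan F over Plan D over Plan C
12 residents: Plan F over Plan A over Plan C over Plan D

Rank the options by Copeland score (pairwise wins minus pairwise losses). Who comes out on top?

Plan A

Pairwise results:
  Plan F vs Plan D: Plan F wins 28–20.
  Plan F vs Plan C: Plan F wins 28–20.
  Plan F vs Plan A: Plan A wins 31–17.
  Plan D vs Plan C: Plan D wins 25–23.
  Plan D vs Plan A: Plan A wins 42–6.
  Plan C vs Plan A: Plan A wins 42–6.
Copeland scores (wins − losses):
  Plan F: 2 − 1 = 1
  Plan D: 1 − 2 = -1
  Plan C: 0 − 3 = -3
  Plan A: 3 − 0 = 3
Plan A has the best Copeland score.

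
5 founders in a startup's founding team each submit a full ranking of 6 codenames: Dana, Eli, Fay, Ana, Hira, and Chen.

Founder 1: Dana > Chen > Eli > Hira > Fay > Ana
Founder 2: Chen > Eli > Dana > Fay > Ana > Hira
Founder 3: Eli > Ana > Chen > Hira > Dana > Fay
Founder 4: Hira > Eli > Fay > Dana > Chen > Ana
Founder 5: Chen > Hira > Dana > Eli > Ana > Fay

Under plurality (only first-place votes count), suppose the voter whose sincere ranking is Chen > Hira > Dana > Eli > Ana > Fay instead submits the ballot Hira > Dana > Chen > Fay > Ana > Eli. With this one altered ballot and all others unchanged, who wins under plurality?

Hira

First-place totals with the altered ballot: Dana 1, Eli 1, Fay 0, Ana 0, Hira 2, Chen 1.
The switch changes the winner from Chen to Hira.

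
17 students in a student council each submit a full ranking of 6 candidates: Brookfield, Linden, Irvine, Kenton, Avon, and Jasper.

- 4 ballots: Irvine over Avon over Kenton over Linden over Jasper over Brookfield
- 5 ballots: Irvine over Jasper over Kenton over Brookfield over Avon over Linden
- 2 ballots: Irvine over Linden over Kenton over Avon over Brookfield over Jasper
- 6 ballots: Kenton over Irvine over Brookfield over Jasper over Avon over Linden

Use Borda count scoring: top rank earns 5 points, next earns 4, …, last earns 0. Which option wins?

Irvine

Borda scores:
  Brookfield: 4·0 + 5·2 + 2·1 + 6·3 = 30
  Linden: 4·2 + 5·0 + 2·4 + 6·0 = 16
  Irvine: 4·5 + 5·5 + 2·5 + 6·4 = 79
  Kenton: 4·3 + 5·3 + 2·3 + 6·5 = 63
  Avon: 4·4 + 5·1 + 2·2 + 6·1 = 31
  Jasper: 4·1 + 5·4 + 2·0 + 6·2 = 36
Irvine has the highest total.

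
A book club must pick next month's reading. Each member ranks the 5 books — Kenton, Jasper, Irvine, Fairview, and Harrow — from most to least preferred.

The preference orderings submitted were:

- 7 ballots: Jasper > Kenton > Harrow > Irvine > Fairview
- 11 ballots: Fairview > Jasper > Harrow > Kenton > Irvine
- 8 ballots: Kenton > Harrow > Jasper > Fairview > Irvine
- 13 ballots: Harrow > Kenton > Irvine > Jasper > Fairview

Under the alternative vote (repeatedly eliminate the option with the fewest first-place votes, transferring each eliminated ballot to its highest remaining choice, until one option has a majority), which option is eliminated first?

Round 1: Harrow 13, Fairview 11, Kenton 8, Jasper 7, Irvine 0. Irvine has the fewest and is eliminated.
Round 2: Harrow 13, Fairview 11, Kenton 8, Jasper 7. Jasper has the fewest and is eliminated.
Round 3: Kenton 15, Harrow 13, Fairview 11. Fairview has the fewest and is eliminated.
Round 4: Harrow 24, Kenton 15. Harrow has a majority.

Irvine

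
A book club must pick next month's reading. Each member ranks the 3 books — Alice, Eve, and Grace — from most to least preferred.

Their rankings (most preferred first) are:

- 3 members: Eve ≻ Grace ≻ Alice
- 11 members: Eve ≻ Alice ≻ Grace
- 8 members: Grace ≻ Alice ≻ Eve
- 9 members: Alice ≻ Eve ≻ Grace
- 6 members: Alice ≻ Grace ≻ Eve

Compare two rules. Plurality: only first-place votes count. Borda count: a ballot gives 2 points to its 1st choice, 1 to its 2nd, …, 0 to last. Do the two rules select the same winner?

Plurality first-place counts: Alice 15, Eve 14, Grace 8 → Alice.
Borda totals: Alice 49, Eve 37, Grace 25 → Alice.
The two rules agree on Alice.

Yes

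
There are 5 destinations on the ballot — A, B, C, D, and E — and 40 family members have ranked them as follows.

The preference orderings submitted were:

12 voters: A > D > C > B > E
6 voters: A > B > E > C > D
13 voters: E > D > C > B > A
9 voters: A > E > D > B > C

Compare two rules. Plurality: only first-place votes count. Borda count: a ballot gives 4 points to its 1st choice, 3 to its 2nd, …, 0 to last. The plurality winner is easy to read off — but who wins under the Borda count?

A

Plurality first-place counts: A 27, B 0, C 0, D 0, E 13 → A.
Borda totals: A 108, B 52, C 56, D 93, E 91 → A.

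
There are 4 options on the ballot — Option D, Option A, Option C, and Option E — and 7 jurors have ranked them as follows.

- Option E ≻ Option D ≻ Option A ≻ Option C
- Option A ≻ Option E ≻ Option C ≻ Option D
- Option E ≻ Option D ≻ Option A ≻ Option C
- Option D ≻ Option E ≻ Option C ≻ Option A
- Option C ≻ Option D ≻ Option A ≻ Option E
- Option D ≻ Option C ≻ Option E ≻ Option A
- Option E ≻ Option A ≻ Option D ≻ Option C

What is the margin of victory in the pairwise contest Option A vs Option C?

1

Ballots ranking Option A above Option C: 4.
Ballots ranking Option C above Option A: 3.
Option A wins 4–3, a margin of 1.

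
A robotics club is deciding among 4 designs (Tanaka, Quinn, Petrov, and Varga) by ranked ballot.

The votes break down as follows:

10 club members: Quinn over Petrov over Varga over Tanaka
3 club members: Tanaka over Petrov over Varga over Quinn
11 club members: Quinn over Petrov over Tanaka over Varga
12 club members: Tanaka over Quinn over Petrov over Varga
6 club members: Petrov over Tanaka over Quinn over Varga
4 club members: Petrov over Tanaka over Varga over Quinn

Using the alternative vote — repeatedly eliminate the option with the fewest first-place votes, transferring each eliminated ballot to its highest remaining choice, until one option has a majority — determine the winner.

Round 1: Quinn 21, Tanaka 15, Petrov 10, Varga 0. Varga has the fewest and is eliminated.
Round 2: Quinn 21, Tanaka 15, Petrov 10. Petrov has the fewest and is eliminated.
Round 3: Tanaka 25, Quinn 21. Tanaka has a majority.

Tanaka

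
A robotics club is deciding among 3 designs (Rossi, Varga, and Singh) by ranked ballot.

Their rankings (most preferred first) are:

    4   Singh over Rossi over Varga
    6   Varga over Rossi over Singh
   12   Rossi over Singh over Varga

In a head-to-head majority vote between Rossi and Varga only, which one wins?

Ballots ranking Rossi above Varga: 4+12 = 16.
Ballots ranking Varga above Rossi: 6.
Rossi wins the head-to-head, 16–6.

Rossi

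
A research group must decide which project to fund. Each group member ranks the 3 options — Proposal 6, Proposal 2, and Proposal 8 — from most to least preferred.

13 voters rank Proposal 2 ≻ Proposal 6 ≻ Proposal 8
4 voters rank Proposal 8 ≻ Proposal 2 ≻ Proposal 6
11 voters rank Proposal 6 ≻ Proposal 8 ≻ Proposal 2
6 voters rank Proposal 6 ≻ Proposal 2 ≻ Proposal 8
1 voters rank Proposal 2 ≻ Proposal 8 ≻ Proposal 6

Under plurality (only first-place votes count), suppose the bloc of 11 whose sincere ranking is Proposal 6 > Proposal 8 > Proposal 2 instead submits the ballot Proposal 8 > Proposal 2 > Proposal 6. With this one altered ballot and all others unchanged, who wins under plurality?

First-place totals with the altered ballot: Proposal 6 6, Proposal 2 14, Proposal 8 15.
The switch changes the winner from Proposal 6 to Proposal 8.

Proposal 8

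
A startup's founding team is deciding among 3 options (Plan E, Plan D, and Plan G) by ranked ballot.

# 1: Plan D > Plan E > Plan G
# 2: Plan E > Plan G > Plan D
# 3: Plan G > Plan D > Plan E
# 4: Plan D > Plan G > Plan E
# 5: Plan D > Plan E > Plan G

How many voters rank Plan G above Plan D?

Ballots ranking Plan G above Plan D: 2.
Ballots ranking Plan D above Plan G: 3.
So 2 of 5 voters prefer Plan G to Plan D.

2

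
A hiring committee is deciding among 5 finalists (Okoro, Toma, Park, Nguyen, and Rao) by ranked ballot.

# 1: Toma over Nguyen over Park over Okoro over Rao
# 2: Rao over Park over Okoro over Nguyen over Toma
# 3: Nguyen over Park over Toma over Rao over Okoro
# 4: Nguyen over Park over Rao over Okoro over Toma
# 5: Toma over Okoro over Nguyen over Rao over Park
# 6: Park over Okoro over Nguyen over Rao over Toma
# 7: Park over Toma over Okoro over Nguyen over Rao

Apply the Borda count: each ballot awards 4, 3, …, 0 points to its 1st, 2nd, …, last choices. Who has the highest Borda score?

Park

Borda scores:
  Okoro: 1 + 2 + 0 + 1 + 3 + 3 + 2 = 12
  Toma: 4 + 0 + 2 + 0 + 4 + 0 + 3 = 13
  Park: 2 + 3 + 3 + 3 + 0 + 4 + 4 = 19
  Nguyen: 3 + 1 + 4 + 4 + 2 + 2 + 1 = 17
  Rao: 0 + 4 + 1 + 2 + 1 + 1 + 0 = 9
Park has the highest total.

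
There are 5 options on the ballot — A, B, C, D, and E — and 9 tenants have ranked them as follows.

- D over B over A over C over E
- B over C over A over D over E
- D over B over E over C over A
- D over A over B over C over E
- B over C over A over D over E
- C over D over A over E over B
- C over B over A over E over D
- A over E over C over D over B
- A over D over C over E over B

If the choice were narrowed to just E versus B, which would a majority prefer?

Ballots ranking E above B: 3.
Ballots ranking B above E: 6.
B wins the head-to-head, 6–3.

B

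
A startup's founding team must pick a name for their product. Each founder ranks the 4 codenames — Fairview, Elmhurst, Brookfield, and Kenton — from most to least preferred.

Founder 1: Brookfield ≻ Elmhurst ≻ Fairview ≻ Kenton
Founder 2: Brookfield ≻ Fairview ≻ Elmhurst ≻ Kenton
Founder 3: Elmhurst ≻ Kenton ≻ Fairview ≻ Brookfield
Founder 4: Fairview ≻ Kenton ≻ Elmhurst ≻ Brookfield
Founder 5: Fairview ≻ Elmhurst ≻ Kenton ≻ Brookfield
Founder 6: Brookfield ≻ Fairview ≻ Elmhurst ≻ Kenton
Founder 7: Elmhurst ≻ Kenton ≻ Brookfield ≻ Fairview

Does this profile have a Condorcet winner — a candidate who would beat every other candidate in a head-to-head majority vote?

Head-to-head results (7 voters total):
Fairview vs Elmhurst: Fairview wins 4–3.
Fairview vs Brookfield: Brookfield wins 4–3.
Fairview vs Kenton: Fairview wins 5–2.
Elmhurst vs Brookfield: Elmhurst wins 4–3.
Elmhurst vs Kenton: Elmhurst wins 6–1.
Brookfield vs Kenton: Kenton wins 4–3.
No candidate beats all others: Fairview beats Elmhurst beats Brookfield beats Fairview, a majority cycle.

No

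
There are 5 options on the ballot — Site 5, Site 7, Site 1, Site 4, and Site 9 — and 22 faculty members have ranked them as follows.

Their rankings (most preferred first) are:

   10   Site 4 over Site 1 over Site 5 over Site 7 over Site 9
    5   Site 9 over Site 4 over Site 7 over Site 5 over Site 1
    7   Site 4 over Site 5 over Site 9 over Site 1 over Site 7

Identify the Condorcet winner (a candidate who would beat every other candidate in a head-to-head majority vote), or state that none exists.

Head-to-head results (22 voters total):
Site 5 vs Site 7: Site 5 wins 17–5.
Site 5 vs Site 1: Site 5 wins 12–10.
Site 5 vs Site 4: Site 4 wins 22–0.
Site 5 vs Site 9: Site 5 wins 17–5.
Site 7 vs Site 1: Site 1 wins 17–5.
Site 7 vs Site 4: Site 4 wins 22–0.
Site 7 vs Site 9: Site 9 wins 12–10.
Site 1 vs Site 4: Site 4 wins 22–0.
Site 1 vs Site 9: Site 9 wins 12–10.
Site 4 vs Site 9: Site 4 wins 17–5.
Site 4 beats each rival — Site 5 (22–0), Site 7 (22–0), Site 1 (22–0), Site 9 (17–5) — so Site 4 is the Condorcet winner.

Site 4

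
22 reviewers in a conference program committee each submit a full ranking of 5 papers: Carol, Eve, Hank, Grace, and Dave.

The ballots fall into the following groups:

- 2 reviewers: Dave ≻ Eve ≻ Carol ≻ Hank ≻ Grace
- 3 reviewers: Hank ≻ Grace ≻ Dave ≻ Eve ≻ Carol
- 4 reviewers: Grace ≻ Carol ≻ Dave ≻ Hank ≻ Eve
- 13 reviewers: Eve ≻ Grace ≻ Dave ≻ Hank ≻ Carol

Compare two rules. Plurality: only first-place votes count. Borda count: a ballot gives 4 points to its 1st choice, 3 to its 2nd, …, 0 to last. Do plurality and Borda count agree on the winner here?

No

Plurality first-place counts: Carol 0, Eve 13, Hank 3, Grace 4, Dave 2 → Eve.
Borda totals: Carol 16, Eve 61, Hank 31, Grace 64, Dave 48 → Grace.
The two rules disagree: plurality picks Eve, Borda picks Grace.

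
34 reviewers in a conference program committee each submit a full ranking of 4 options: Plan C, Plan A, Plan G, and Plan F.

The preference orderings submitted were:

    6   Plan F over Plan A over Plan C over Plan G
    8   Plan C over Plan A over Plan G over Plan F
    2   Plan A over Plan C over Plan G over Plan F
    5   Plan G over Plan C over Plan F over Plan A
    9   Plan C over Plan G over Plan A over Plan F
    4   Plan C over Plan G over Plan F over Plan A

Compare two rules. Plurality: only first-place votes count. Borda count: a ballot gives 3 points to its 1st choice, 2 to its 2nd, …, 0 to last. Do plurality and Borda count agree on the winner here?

Plurality first-place counts: Plan C 21, Plan A 2, Plan G 5, Plan F 6 → Plan C.
Borda totals: Plan C 83, Plan A 43, Plan G 51, Plan F 27 → Plan C.
The two rules agree on Plan C.

Yes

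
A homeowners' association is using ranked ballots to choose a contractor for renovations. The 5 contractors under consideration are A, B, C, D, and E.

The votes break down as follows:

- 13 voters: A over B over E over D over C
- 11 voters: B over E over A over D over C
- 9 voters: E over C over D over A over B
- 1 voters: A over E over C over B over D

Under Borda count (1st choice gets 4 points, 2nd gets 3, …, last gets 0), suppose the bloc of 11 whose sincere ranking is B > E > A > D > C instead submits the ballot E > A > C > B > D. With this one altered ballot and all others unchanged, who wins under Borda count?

Borda totals with the altered ballot: A 98, B 51, C 51, D 31, E 109.
The winner is unchanged: still E.

E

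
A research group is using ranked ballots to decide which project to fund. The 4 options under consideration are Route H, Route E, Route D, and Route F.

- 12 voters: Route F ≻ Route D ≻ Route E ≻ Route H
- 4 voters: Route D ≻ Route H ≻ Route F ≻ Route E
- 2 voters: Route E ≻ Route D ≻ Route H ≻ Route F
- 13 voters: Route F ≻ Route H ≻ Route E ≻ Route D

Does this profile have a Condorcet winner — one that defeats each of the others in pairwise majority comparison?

Yes

Head-to-head results (31 voters total):
Route H vs Route E: Route H wins 17–14.
Route H vs Route D: Route D wins 18–13.
Route H vs Route F: Route F wins 25–6.
Route E vs Route D: Route D wins 16–15.
Route E vs Route F: Route F wins 29–2.
Route D vs Route F: Route F wins 25–6.
Route F beats each rival — Route H (25–6), Route E (29–2), Route D (25–6) — so Route F is the Condorcet winner.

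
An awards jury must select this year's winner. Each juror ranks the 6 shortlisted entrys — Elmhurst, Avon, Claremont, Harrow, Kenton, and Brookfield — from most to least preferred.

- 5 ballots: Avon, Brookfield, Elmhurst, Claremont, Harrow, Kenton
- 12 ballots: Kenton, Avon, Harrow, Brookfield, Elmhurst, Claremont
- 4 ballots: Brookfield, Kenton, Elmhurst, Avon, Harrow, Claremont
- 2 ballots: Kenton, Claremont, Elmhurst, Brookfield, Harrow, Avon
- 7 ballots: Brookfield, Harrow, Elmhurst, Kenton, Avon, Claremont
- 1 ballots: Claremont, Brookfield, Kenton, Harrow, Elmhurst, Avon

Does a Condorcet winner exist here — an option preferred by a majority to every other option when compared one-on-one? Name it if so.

Head-to-head results (31 voters total):
Elmhurst vs Avon: Avon wins 17–14.
Elmhurst vs Claremont: Elmhurst wins 28–3.
Elmhurst vs Harrow: Harrow wins 20–11.
Elmhurst vs Kenton: Kenton wins 19–12.
Elmhurst vs Brookfield: Brookfield wins 29–2.
Avon vs Claremont: Avon wins 28–3.
Avon vs Harrow: Avon wins 21–10.
Avon vs Kenton: Kenton wins 26–5.
Avon vs Brookfield: Avon wins 17–14.
Claremont vs Harrow: Harrow wins 23–8.
Claremont vs Kenton: Kenton wins 25–6.
Claremont vs Brookfield: Brookfield wins 28–3.
Harrow vs Kenton: Kenton wins 19–12.
Harrow vs Brookfield: Brookfield wins 19–12.
Kenton vs Brookfield: Brookfield wins 17–14.
No candidate beats all others: Avon beats Brookfield beats Kenton beats Avon, a majority cycle.

There is no Condorcet winner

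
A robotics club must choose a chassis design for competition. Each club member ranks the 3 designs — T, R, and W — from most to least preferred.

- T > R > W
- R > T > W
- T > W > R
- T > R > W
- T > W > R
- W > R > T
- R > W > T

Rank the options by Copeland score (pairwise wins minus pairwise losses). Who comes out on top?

T

Pairwise results:
  T vs R: T wins 4–3.
  T vs W: T wins 5–2.
  R vs W: R wins 4–3.
Copeland scores (wins − losses):
  T: 2 − 0 = 2
  R: 1 − 1 = 0
  W: 0 − 2 = -2
T has the best Copeland score.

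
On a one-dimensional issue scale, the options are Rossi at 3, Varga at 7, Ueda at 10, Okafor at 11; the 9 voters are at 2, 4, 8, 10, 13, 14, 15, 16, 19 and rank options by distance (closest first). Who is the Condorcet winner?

With single-peaked preferences on a line, the Condorcet winner is the candidate closest to the median voter.
The median voter (position 13) is closest to Okafor at 11.
Check: Okafor vs Varga — voters closer to Okafor: 6 of 9.

Okafor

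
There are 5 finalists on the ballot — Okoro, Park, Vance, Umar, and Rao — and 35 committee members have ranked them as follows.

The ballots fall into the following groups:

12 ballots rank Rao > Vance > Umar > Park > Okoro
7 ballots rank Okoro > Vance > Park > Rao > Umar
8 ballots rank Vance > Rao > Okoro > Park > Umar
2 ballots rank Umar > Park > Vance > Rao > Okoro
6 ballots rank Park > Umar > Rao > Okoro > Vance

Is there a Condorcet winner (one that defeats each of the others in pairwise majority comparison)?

Yes

Head-to-head results (35 voters total):
Okoro vs Park: Park wins 20–15.
Okoro vs Vance: Vance wins 22–13.
Okoro vs Umar: Umar wins 20–15.
Okoro vs Rao: Rao wins 28–7.
Park vs Vance: Vance wins 27–8.
Park vs Umar: Park wins 21–14.
Park vs Rao: Rao wins 20–15.
Vance vs Umar: Vance wins 27–8.
Vance vs Rao: Rao wins 18–17.
Umar vs Rao: Rao wins 27–8.
Rao beats each rival — Okoro (28–7), Park (20–15), Vance (18–17), Umar (27–8) — so Rao is the Condorcet winner.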